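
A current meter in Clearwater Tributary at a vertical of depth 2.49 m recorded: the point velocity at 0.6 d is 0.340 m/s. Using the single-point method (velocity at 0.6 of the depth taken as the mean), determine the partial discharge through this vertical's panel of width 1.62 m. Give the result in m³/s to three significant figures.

1.37 m³/s

v̄ = v₀.₆ = 0.340 m/s
q = v̄ × d × w = 0.3400 × 2.49 × 1.62 = 1.371 m³/s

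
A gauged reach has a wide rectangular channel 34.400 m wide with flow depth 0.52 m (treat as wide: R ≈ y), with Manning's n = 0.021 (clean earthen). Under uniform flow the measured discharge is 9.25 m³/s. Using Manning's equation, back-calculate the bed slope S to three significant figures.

A = b·y = 34.400 × 0.52 = 17.89 m²
Wide channel: R ≈ y = 0.52 m
S = (Q·n / (1·A·R^(2/3)))² = (9.25×0.021 / (1×17.89×0.6466))² = 0.0002820

0.000282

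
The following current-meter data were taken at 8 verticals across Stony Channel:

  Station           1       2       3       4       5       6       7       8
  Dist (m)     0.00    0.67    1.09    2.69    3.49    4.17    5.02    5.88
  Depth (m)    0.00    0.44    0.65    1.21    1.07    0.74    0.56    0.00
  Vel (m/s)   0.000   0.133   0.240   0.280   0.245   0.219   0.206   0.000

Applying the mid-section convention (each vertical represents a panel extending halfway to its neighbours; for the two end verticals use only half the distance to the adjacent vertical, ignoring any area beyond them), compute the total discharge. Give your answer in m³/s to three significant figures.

1.01 m³/s

w_2 = (1.09 − 0.00)/2 = 0.545 m; q_2 = 0.133 × 0.44 × 0.545 = 0.03189 m³/s
w_3 = (2.69 − 0.67)/2 = 1.01 m; q_3 = 0.240 × 0.65 × 1.01 = 0.1576 m³/s
w_4 = (3.49 − 1.09)/2 = 1.2 m; q_4 = 0.280 × 1.21 × 1.2 = 0.4066 m³/s
w_5 = (4.17 − 2.69)/2 = 0.74 m; q_5 = 0.245 × 1.07 × 0.74 = 0.1940 m³/s
w_6 = (5.02 − 3.49)/2 = 0.765 m; q_6 = 0.219 × 0.74 × 0.765 = 0.1240 m³/s
w_7 = (5.88 − 4.17)/2 = 0.855 m; q_7 = 0.206 × 0.56 × 0.855 = 0.09863 m³/s
Stations 1, 8 contribute zero (depth or velocity is 0).
Q = Σ qᵢ = 1.013 m³/s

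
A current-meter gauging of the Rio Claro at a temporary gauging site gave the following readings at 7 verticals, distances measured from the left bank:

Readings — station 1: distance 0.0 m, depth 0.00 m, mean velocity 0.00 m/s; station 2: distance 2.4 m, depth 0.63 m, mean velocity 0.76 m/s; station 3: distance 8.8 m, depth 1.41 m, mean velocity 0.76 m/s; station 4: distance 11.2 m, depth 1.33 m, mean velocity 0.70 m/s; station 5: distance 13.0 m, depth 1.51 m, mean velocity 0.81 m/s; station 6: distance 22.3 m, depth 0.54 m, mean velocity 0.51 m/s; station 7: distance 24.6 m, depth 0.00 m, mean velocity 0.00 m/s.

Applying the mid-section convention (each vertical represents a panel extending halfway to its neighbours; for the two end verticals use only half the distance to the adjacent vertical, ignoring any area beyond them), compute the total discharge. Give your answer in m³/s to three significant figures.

17.2 m³/s

w_2 = (8.8 − 0.0)/2 = 4.4 m; q_2 = 0.76 × 0.63 × 4.4 = 2.107 m³/s
w_3 = (11.2 − 2.4)/2 = 4.4 m; q_3 = 0.76 × 1.41 × 4.4 = 4.715 m³/s
w_4 = (13.0 − 8.8)/2 = 2.1 m; q_4 = 0.70 × 1.33 × 2.1 = 1.955 m³/s
w_5 = (22.3 − 11.2)/2 = 5.55 m; q_5 = 0.81 × 1.51 × 5.55 = 6.788 m³/s
w_6 = (24.6 − 13.0)/2 = 5.8 m; q_6 = 0.51 × 0.54 × 5.8 = 1.597 m³/s
Stations 1, 7 contribute zero (depth or velocity is 0).
Q = Σ qᵢ = 17.16 m³/s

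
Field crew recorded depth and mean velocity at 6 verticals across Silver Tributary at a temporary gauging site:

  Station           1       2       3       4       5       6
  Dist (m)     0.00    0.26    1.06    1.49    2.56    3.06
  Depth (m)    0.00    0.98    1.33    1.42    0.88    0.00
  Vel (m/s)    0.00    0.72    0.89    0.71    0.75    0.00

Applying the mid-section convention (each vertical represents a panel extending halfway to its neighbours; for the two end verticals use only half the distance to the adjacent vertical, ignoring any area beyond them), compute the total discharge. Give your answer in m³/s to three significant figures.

2.38 m³/s

w_2 = (1.06 − 0.00)/2 = 0.53 m; q_2 = 0.72 × 0.98 × 0.53 = 0.3740 m³/s
w_3 = (1.49 − 0.26)/2 = 0.615 m; q_3 = 0.89 × 1.33 × 0.615 = 0.7280 m³/s
w_4 = (2.56 − 1.06)/2 = 0.75 m; q_4 = 0.71 × 1.42 × 0.75 = 0.7562 m³/s
w_5 = (3.06 − 1.49)/2 = 0.785 m; q_5 = 0.75 × 0.88 × 0.785 = 0.5181 m³/s
Stations 1, 6 contribute zero (depth or velocity is 0).
Q = Σ qᵢ = 2.376 m³/s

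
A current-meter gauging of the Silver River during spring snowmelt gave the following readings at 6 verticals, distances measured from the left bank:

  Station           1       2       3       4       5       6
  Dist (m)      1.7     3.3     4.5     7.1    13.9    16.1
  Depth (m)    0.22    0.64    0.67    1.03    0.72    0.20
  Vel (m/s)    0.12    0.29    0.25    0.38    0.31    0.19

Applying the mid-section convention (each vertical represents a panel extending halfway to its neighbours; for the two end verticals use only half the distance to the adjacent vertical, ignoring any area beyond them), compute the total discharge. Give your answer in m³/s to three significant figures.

w_1 = (3.3 − 1.7)/2 = 0.8 m; q_1 = 0.12 × 0.22 × 0.8 = 0.02112 m³/s
w_2 = (4.5 − 1.7)/2 = 1.4 m; q_2 = 0.29 × 0.64 × 1.4 = 0.2598 m³/s
w_3 = (7.1 − 3.3)/2 = 1.9 m; q_3 = 0.25 × 0.67 × 1.9 = 0.3183 m³/s
w_4 = (13.9 − 4.5)/2 = 4.7 m; q_4 = 0.38 × 1.03 × 4.7 = 1.840 m³/s
w_5 = (16.1 − 7.1)/2 = 4.5 m; q_5 = 0.31 × 0.72 × 4.5 = 1.004 m³/s
w_6 = (16.1 − 13.9)/2 = 1.1 m; q_6 = 0.19 × 0.20 × 1.1 = 0.04180 m³/s
Q = Σ qᵢ = 3.485 m³/s

3.48 m³/s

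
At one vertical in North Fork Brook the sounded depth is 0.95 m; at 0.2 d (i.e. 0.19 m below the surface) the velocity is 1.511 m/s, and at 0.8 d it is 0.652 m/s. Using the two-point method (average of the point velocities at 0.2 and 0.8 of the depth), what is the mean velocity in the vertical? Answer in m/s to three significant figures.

v̄ = (1.511 + 0.652) / 2 = 1.082 m/s

1.08 m/s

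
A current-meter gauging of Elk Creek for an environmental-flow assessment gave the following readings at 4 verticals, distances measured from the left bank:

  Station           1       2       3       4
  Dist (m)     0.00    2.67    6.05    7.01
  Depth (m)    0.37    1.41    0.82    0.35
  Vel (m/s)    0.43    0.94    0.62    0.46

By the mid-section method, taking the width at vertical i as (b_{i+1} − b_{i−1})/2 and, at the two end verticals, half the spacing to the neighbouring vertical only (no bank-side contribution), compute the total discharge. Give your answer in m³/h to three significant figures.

w_1 = (2.67 − 0.00)/2 = 1.335 m; q_1 = 0.43 × 0.37 × 1.335 = 0.2124 m³/s
w_2 = (6.05 − 0.00)/2 = 3.025 m; q_2 = 0.94 × 1.41 × 3.025 = 4.009 m³/s
w_3 = (7.01 − 2.67)/2 = 2.17 m; q_3 = 0.62 × 0.82 × 2.17 = 1.103 m³/s
w_4 = (7.01 − 6.05)/2 = 0.48 m; q_4 = 0.46 × 0.35 × 0.48 = 0.07728 m³/s
Q = Σ qᵢ = 5.402 m³/s
= 5.402 × 3600 = 19450 m³/h

19400 m³/h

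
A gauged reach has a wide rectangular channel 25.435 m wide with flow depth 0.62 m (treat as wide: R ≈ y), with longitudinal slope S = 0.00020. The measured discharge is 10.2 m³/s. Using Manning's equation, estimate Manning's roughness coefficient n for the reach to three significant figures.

0.0159

A = b·y = 25.435 × 0.62 = 15.77 m²
Wide channel: R ≈ y = 0.62 m
n = (1/Q)·A·R^(2/3)·S^(1/2) = (1/10.2) × 15.77 × 0.7271 × 0.01414 = 0.01590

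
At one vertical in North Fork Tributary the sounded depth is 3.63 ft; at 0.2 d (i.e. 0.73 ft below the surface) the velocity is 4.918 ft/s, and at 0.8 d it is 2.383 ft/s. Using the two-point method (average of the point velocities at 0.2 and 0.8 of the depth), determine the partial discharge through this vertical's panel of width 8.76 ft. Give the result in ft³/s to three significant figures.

v̄ = (4.918 + 2.383) / 2 = 3.651 ft/s
q = v̄ × d × w = 3.651 × 3.63 × 8.76 = 116.1 ft³/s

116 ft³/s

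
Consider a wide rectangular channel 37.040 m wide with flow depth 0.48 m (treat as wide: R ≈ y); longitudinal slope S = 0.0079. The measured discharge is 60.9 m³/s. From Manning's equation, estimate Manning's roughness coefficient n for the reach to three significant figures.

A = b·y = 37.040 × 0.48 = 17.78 m²
Wide channel: R ≈ y = 0.48 m
n = (1/Q)·A·R^(2/3)·S^(1/2) = (1/60.9) × 17.78 × 0.6130 × 0.08888 = 0.01591

0.0159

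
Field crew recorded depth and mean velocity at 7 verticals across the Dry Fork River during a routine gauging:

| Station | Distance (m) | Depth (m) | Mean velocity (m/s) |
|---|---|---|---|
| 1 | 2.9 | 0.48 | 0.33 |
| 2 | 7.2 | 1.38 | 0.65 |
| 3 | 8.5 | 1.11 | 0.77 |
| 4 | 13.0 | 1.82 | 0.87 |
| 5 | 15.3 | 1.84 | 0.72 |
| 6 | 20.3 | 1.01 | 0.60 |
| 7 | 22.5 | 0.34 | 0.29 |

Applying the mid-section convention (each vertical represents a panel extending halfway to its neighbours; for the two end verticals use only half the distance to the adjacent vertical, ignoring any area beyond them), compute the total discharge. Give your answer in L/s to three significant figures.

17800 L/s

w_1 = (7.2 − 2.9)/2 = 2.15 m; q_1 = 0.33 × 0.48 × 2.15 = 0.3406 m³/s
w_2 = (8.5 − 2.9)/2 = 2.8 m; q_2 = 0.65 × 1.38 × 2.8 = 2.512 m³/s
w_3 = (13.0 − 7.2)/2 = 2.9 m; q_3 = 0.77 × 1.11 × 2.9 = 2.479 m³/s
w_4 = (15.3 − 8.5)/2 = 3.4 m; q_4 = 0.87 × 1.82 × 3.4 = 5.384 m³/s
w_5 = (20.3 − 13.0)/2 = 3.65 m; q_5 = 0.72 × 1.84 × 3.65 = 4.836 m³/s
w_6 = (22.5 − 15.3)/2 = 3.6 m; q_6 = 0.60 × 1.01 × 3.6 = 2.182 m³/s
w_7 = (22.5 − 20.3)/2 = 1.1 m; q_7 = 0.29 × 0.34 × 1.1 = 0.1085 m³/s
Q = Σ qᵢ = 17.84 m³/s
= 17.84 × 1000 = 17840 L/s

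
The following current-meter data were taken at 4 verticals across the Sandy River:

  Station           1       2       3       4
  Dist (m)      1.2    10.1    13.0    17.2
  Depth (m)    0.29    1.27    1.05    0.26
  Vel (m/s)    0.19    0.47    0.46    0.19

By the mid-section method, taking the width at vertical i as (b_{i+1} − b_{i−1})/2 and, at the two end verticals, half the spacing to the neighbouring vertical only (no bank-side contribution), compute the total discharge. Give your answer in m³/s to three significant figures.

w_1 = (10.1 − 1.2)/2 = 4.45 m; q_1 = 0.19 × 0.29 × 4.45 = 0.2452 m³/s
w_2 = (13.0 − 1.2)/2 = 5.9 m; q_2 = 0.47 × 1.27 × 5.9 = 3.522 m³/s
w_3 = (17.2 − 10.1)/2 = 3.55 m; q_3 = 0.46 × 1.05 × 3.55 = 1.715 m³/s
w_4 = (17.2 − 13.0)/2 = 2.1 m; q_4 = 0.19 × 0.26 × 2.1 = 0.1037 m³/s
Q = Σ qᵢ = 5.585 m³/s

5.59 m³/s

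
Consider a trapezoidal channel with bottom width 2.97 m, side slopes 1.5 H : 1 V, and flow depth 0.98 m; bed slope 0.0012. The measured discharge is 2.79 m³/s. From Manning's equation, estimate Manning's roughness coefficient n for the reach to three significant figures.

0.0413

A = (b + z·y)·y = (2.97 + 1.5×0.98)×0.98 = 4.351 m²
P = b + 2y√(1+z²) = 2.97 + 2×0.98×√(1+1.5²) = 6.503 m
R = A/P = 4.351/6.503 = 0.6691 m
n = (1/Q)·A·R^(2/3)·S^(1/2) = (1/2.79) × 4.351 × 0.7650 × 0.03464 = 0.04133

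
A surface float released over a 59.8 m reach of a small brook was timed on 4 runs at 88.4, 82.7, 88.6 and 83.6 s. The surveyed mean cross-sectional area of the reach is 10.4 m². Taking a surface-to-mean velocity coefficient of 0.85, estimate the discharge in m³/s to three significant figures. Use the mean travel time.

t̄ = (88.4 + 82.7 + 88.6 + 83.6) / 4 = 85.825 s
v_surface = L / t̄ = 59.8 / 85.825 = 0.6968 m/s
v_mean = 0.85 × 0.6968 = 0.5923 m/s
Q = A × v_mean = 10.4 × 0.5923 = 6.159 m³/s

6.16 m³/s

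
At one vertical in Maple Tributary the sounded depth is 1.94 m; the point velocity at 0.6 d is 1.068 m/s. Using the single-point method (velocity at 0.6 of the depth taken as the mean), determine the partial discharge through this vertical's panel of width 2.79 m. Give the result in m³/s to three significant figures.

v̄ = v₀.₆ = 1.068 m/s
q = v̄ × d × w = 1.068 × 1.94 × 2.79 = 5.781 m³/s

5.78 m³/s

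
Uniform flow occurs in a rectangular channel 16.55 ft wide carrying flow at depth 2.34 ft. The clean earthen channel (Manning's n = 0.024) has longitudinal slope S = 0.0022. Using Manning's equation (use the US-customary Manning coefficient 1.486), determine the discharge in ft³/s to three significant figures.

A = b·y = 16.55 × 2.34 = 38.73 ft²
P = b + 2y = 16.55 + 2×2.34 = 21.23 ft
R = A/P = 38.73/21.23 = 1.824 ft
Q = (1.486/n)·A·R^(2/3)·S^(1/2) = (1.486/0.024) × 38.73 × 1.824^(2/3) × 0.0022^(1/2) = 167.9 ft³/s

168 ft³/s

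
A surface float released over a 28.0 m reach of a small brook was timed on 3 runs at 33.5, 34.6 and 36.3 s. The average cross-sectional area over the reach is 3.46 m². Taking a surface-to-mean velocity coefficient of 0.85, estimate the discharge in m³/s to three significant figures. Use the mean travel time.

t̄ = (33.5 + 34.6 + 36.3) / 3 = 34.8 s
v_surface = L / t̄ = 28.0 / 34.8 = 0.8046 m/s
v_mean = 0.85 × 0.8046 = 0.6839 m/s
Q = A × v_mean = 3.46 × 0.6839 = 2.366 m³/s

2.37 m³/s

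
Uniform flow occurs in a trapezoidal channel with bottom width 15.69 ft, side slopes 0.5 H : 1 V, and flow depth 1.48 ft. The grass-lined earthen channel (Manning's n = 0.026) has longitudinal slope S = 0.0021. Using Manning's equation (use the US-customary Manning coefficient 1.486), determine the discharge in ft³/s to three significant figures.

A = (b + z·y)·y = (15.69 + 0.5×1.48)×1.48 = 24.32 ft²
P = b + 2y√(1+z²) = 15.69 + 2×1.48×√(1+0.5²) = 19.00 ft
R = A/P = 24.32/19.00 = 1.280 ft
Q = (1.486/n)·A·R^(2/3)·S^(1/2) = (1.486/0.026) × 24.32 × 1.280^(2/3) × 0.0021^(1/2) = 75.07 ft³/s

75.1 ft³/s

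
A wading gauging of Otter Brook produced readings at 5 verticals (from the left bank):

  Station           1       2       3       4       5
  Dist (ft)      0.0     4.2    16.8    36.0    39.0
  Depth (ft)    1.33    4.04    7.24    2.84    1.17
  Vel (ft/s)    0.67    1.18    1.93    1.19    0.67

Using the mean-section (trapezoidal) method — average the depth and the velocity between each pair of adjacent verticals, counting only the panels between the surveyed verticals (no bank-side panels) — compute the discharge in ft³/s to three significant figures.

277 ft³/s

Panel 1-2: Δb = 4.2 ft, d̄ = (1.33+4.04)/2 = 2.685, v̄ = (0.67+1.18)/2 = 0.925 → q = 4.2×2.685×0.925 = 10.43 ft³/s
Panel 2-3: Δb = 12.6 ft, d̄ = (4.04+7.24)/2 = 5.64, v̄ = (1.18+1.93)/2 = 1.555 → q = 12.6×5.64×1.555 = 110.5 ft³/s
Panel 3-4: Δb = 19.2 ft, d̄ = (7.24+2.84)/2 = 5.04, v̄ = (1.93+1.19)/2 = 1.56 → q = 19.2×5.04×1.56 = 151.0 ft³/s
Panel 4-5: Δb = 3 ft, d̄ = (2.84+1.17)/2 = 2.005, v̄ = (1.19+0.67)/2 = 0.93 → q = 3×2.005×0.93 = 5.594 ft³/s
Q = Σ q = 277.5 ft³/s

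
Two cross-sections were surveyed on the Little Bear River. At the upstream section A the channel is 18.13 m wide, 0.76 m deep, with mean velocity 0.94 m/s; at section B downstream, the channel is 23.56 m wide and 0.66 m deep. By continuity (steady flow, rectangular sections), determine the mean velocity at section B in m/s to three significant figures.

0.833 m/s

Q = A₁V₁ = (18.13×0.76) × 0.94 = 12.95 m³/s
A₂ = 23.56 × 0.66 = 15.55 m²
V₂ = Q/A₂ = 12.95/15.55 = 0.8330 m/s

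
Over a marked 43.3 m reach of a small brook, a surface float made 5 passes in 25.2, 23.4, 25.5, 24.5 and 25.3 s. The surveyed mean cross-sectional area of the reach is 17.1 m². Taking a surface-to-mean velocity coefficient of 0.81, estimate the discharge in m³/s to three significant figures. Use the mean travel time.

t̄ = (25.2 + 23.4 + 25.5 + 24.5 + 25.3) / 5 = 24.78 s
v_surface = L / t̄ = 43.3 / 24.78 = 1.747 m/s
v_mean = 0.81 × 1.747 = 1.415 m/s
Q = A × v_mean = 17.1 × 1.415 = 24.20 m³/s

24.2 m³/s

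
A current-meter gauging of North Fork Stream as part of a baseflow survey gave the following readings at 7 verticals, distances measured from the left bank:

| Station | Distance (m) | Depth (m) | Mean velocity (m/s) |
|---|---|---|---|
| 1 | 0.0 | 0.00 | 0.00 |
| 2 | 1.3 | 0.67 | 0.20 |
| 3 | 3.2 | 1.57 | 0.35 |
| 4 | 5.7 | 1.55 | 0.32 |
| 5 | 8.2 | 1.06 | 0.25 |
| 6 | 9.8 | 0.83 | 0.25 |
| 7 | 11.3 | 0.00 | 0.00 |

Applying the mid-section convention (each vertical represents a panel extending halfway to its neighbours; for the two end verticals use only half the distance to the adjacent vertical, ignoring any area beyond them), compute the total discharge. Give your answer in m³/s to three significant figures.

3.53 m³/s

w_2 = (3.2 − 0.0)/2 = 1.6 m; q_2 = 0.20 × 0.67 × 1.6 = 0.2144 m³/s
w_3 = (5.7 − 1.3)/2 = 2.2 m; q_3 = 0.35 × 1.57 × 2.2 = 1.209 m³/s
w_4 = (8.2 − 3.2)/2 = 2.5 m; q_4 = 0.32 × 1.55 × 2.5 = 1.240 m³/s
w_5 = (9.8 − 5.7)/2 = 2.05 m; q_5 = 0.25 × 1.06 × 2.05 = 0.5433 m³/s
w_6 = (11.3 − 8.2)/2 = 1.55 m; q_6 = 0.25 × 0.83 × 1.55 = 0.3216 m³/s
Stations 1, 7 contribute zero (depth or velocity is 0).
Q = Σ qᵢ = 3.528 m³/s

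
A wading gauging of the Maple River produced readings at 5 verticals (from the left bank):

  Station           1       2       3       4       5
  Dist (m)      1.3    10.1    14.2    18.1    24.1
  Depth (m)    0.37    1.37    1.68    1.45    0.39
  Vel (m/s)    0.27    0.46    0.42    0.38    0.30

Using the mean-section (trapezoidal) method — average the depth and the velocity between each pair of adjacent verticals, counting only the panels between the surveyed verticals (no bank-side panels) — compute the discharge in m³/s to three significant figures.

9.86 m³/s

Panel 1-2: Δb = 8.8 m, d̄ = (0.37+1.37)/2 = 0.87, v̄ = (0.27+0.46)/2 = 0.365 → q = 8.8×0.87×0.365 = 2.794 m³/s
Panel 2-3: Δb = 4.1 m, d̄ = (1.37+1.68)/2 = 1.525, v̄ = (0.46+0.42)/2 = 0.44 → q = 4.1×1.525×0.44 = 2.751 m³/s
Panel 3-4: Δb = 3.9 m, d̄ = (1.68+1.45)/2 = 1.565, v̄ = (0.42+0.38)/2 = 0.4 → q = 3.9×1.565×0.4 = 2.441 m³/s
Panel 4-5: Δb = 6 m, d̄ = (1.45+0.39)/2 = 0.92, v̄ = (0.38+0.30)/2 = 0.34 → q = 6×0.92×0.34 = 1.877 m³/s
Q = Σ q = 9.864 m³/s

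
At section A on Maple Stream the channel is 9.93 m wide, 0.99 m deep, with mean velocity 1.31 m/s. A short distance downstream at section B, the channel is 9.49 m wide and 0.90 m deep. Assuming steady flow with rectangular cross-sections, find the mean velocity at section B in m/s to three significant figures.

1.51 m/s

Q = A₁V₁ = (9.93×0.99) × 1.31 = 12.88 m³/s
A₂ = 9.49 × 0.90 = 8.541 m²
V₂ = Q/A₂ = 12.88/8.541 = 1.508 m/s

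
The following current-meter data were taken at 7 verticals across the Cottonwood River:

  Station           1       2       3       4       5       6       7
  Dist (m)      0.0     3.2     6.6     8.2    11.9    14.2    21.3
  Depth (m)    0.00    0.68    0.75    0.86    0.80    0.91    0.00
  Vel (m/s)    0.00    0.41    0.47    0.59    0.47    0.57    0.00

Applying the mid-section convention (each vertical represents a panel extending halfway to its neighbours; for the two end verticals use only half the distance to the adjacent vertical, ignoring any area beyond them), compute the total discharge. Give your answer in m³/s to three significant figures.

w_2 = (6.6 − 0.0)/2 = 3.3 m; q_2 = 0.41 × 0.68 × 3.3 = 0.9200 m³/s
w_3 = (8.2 − 3.2)/2 = 2.5 m; q_3 = 0.47 × 0.75 × 2.5 = 0.8813 m³/s
w_4 = (11.9 − 6.6)/2 = 2.65 m; q_4 = 0.59 × 0.86 × 2.65 = 1.345 m³/s
w_5 = (14.2 − 8.2)/2 = 3 m; q_5 = 0.47 × 0.80 × 3 = 1.128 m³/s
w_6 = (21.3 − 11.9)/2 = 4.7 m; q_6 = 0.57 × 0.91 × 4.7 = 2.438 m³/s
Stations 1, 7 contribute zero (depth or velocity is 0).
Q = Σ qᵢ = 6.712 m³/s

6.71 m³/s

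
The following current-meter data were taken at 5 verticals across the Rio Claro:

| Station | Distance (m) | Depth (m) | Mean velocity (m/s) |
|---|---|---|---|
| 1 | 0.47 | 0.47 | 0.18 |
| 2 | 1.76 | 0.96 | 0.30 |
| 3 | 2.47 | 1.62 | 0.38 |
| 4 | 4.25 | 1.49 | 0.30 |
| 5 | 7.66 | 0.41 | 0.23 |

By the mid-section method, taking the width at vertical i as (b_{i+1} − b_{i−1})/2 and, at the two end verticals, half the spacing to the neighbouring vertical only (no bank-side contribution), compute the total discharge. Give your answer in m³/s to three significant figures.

w_1 = (1.76 − 0.47)/2 = 0.645 m; q_1 = 0.18 × 0.47 × 0.645 = 0.05457 m³/s
w_2 = (2.47 − 0.47)/2 = 1 m; q_2 = 0.30 × 0.96 × 1 = 0.2880 m³/s
w_3 = (4.25 − 1.76)/2 = 1.245 m; q_3 = 0.38 × 1.62 × 1.245 = 0.7664 m³/s
w_4 = (7.66 − 2.47)/2 = 2.595 m; q_4 = 0.30 × 1.49 × 2.595 = 1.160 m³/s
w_5 = (7.66 − 4.25)/2 = 1.705 m; q_5 = 0.23 × 0.41 × 1.705 = 0.1608 m³/s
Q = Σ qᵢ = 2.430 m³/s

2.43 m³/s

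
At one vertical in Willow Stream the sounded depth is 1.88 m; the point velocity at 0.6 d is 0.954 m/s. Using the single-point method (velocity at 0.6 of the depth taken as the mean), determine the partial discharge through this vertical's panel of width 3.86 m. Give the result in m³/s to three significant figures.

6.92 m³/s

v̄ = v₀.₆ = 0.954 m/s
q = v̄ × d × w = 0.9540 × 1.88 × 3.86 = 6.923 m³/s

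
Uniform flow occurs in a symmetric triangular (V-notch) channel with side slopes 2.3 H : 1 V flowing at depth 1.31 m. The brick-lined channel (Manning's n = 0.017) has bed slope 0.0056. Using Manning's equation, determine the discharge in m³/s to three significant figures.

12.4 m³/s

A = z·y² = 2.3×1.31² = 3.947 m²
P = 2y√(1+z²) = 2×1.31×√(1+2.3²) = 6.571 m
R = A/P = 3.947/6.571 = 0.6007 m
Q = (1/n)·A·R^(2/3)·S^(1/2) = (1/0.017) × 3.947 × 0.6007^(2/3) × 0.0056^(1/2) = 12.37 m³/s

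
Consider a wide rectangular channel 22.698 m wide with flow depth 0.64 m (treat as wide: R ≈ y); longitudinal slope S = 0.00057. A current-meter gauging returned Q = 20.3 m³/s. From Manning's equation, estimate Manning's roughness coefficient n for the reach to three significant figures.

0.0127

A = b·y = 22.698 × 0.64 = 14.53 m²
Wide channel: R ≈ y = 0.64 m
n = (1/Q)·A·R^(2/3)·S^(1/2) = (1/20.3) × 14.53 × 0.7427 × 0.02387 = 0.01269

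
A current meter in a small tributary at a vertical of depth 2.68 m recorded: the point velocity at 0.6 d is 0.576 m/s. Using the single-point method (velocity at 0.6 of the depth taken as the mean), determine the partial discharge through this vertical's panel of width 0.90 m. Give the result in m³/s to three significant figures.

1.39 m³/s

v̄ = v₀.₆ = 0.576 m/s
q = v̄ × d × w = 0.5760 × 2.68 × 0.90 = 1.389 m³/s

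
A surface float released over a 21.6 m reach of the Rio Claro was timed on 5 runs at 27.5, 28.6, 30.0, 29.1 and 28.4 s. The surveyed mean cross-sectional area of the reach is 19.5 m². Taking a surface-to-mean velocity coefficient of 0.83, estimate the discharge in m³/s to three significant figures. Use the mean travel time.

12.2 m³/s

t̄ = (27.5 + 28.6 + 30.0 + 29.1 + 28.4) / 5 = 28.72 s
v_surface = L / t̄ = 21.6 / 28.72 = 0.7521 m/s
v_mean = 0.83 × 0.7521 = 0.6242 m/s
Q = A × v_mean = 19.5 × 0.6242 = 12.17 m³/s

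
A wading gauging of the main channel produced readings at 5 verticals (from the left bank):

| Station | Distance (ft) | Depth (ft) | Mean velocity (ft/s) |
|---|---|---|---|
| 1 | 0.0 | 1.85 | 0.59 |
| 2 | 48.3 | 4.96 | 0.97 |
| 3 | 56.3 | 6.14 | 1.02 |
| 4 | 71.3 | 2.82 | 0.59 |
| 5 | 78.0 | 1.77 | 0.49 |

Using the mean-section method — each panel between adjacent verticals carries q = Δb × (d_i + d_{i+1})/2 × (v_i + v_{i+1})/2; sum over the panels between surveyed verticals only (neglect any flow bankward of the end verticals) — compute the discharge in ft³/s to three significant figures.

235 ft³/s

Panel 1-2: Δb = 48.3 ft, d̄ = (1.85+4.96)/2 = 3.405, v̄ = (0.59+0.97)/2 = 0.78 → q = 48.3×3.405×0.78 = 128.3 ft³/s
Panel 2-3: Δb = 8 ft, d̄ = (4.96+6.14)/2 = 5.55, v̄ = (0.97+1.02)/2 = 0.995 → q = 8×5.55×0.995 = 44.18 ft³/s
Panel 3-4: Δb = 15 ft, d̄ = (6.14+2.82)/2 = 4.48, v̄ = (1.02+0.59)/2 = 0.805 → q = 15×4.48×0.805 = 54.10 ft³/s
Panel 4-5: Δb = 6.7 ft, d̄ = (2.82+1.77)/2 = 2.295, v̄ = (0.59+0.49)/2 = 0.54 → q = 6.7×2.295×0.54 = 8.303 ft³/s
Q = Σ q = 234.9 ft³/s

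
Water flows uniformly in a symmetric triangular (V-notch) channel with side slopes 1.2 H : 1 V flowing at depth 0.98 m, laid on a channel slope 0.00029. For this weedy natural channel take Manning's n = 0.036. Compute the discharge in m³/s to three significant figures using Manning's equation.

A = z·y² = 1.2×0.98² = 1.152 m²
P = 2y√(1+z²) = 2×0.98×√(1+1.2²) = 3.062 m
R = A/P = 1.152/3.062 = 0.3764 m
Q = (1/n)·A·R^(2/3)·S^(1/2) = (1/0.036) × 1.152 × 0.3764^(2/3) × 0.00029^(1/2) = 0.2842 m³/s

0.284 m³/s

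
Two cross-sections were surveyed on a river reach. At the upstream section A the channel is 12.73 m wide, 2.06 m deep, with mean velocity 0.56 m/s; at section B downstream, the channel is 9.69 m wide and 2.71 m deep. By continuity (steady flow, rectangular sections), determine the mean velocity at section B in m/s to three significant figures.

0.559 m/s

Q = A₁V₁ = (12.73×2.06) × 0.56 = 14.69 m³/s
A₂ = 9.69 × 2.71 = 26.26 m²
V₂ = Q/A₂ = 14.69/26.26 = 0.5592 m/s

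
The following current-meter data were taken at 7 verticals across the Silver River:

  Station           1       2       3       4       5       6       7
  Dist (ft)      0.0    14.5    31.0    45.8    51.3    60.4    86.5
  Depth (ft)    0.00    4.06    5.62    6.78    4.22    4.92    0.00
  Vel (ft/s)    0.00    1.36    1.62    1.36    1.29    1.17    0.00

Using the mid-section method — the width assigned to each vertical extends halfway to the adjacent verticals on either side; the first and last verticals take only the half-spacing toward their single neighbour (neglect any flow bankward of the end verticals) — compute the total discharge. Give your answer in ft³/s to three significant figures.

463 ft³/s

w_2 = (31.0 − 0.0)/2 = 15.5 ft; q_2 = 1.36 × 4.06 × 15.5 = 85.58 ft³/s
w_3 = (45.8 − 14.5)/2 = 15.65 ft; q_3 = 1.62 × 5.62 × 15.65 = 142.5 ft³/s
w_4 = (51.3 − 31.0)/2 = 10.15 ft; q_4 = 1.36 × 6.78 × 10.15 = 93.59 ft³/s
w_5 = (60.4 − 45.8)/2 = 7.3 ft; q_5 = 1.29 × 4.22 × 7.3 = 39.74 ft³/s
w_6 = (86.5 − 51.3)/2 = 17.6 ft; q_6 = 1.17 × 4.92 × 17.6 = 101.3 ft³/s
Stations 1, 7 contribute zero (depth or velocity is 0).
Q = Σ qᵢ = 462.7 ft³/s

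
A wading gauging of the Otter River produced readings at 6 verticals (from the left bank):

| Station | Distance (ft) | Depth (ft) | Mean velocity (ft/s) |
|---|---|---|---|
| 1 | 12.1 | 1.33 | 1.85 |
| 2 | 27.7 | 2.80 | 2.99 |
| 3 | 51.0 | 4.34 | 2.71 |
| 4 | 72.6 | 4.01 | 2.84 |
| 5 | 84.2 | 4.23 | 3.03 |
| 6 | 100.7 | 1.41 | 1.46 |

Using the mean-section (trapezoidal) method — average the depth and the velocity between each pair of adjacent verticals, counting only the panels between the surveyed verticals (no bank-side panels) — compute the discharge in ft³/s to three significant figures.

810 ft³/s

Panel 1-2: Δb = 15.6 ft, d̄ = (1.33+2.80)/2 = 2.065, v̄ = (1.85+2.99)/2 = 2.42 → q = 15.6×2.065×2.42 = 77.96 ft³/s
Panel 2-3: Δb = 23.3 ft, d̄ = (2.80+4.34)/2 = 3.57, v̄ = (2.99+2.71)/2 = 2.85 → q = 23.3×3.57×2.85 = 237.1 ft³/s
Panel 3-4: Δb = 21.6 ft, d̄ = (4.34+4.01)/2 = 4.175, v̄ = (2.71+2.84)/2 = 2.775 → q = 21.6×4.175×2.775 = 250.2 ft³/s
Panel 4-5: Δb = 11.6 ft, d̄ = (4.01+4.23)/2 = 4.12, v̄ = (2.84+3.03)/2 = 2.935 → q = 11.6×4.12×2.935 = 140.3 ft³/s
Panel 5-6: Δb = 16.5 ft, d̄ = (4.23+1.41)/2 = 2.82, v̄ = (3.03+1.46)/2 = 2.245 → q = 16.5×2.82×2.245 = 104.5 ft³/s
Q = Σ q = 810.0 ft³/s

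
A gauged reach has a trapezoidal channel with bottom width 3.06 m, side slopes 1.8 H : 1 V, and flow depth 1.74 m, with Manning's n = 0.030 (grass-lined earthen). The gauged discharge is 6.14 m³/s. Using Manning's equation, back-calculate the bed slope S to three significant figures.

0.000273

A = (b + z·y)·y = (3.06 + 1.8×1.74)×1.74 = 10.77 m²
P = b + 2y√(1+z²) = 3.06 + 2×1.74×√(1+1.8²) = 10.23 m
R = A/P = 10.77/10.23 = 1.054 m
S = (Q·n / (1·A·R^(2/3)))² = (6.14×0.030 / (1×10.77×1.035))² = 0.0002726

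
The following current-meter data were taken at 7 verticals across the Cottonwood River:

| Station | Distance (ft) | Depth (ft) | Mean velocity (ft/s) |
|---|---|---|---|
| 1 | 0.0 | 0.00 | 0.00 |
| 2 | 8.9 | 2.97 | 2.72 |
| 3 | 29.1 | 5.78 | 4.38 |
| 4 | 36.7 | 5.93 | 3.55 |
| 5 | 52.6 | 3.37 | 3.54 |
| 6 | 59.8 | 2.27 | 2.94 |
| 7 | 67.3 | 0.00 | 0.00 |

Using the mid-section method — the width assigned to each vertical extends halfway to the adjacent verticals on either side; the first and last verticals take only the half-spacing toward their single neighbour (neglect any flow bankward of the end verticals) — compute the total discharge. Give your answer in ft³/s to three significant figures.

w_2 = (29.1 − 0.0)/2 = 14.55 ft; q_2 = 2.72 × 2.97 × 14.55 = 117.5 ft³/s
w_3 = (36.7 − 8.9)/2 = 13.9 ft; q_3 = 4.38 × 5.78 × 13.9 = 351.9 ft³/s
w_4 = (52.6 − 29.1)/2 = 11.75 ft; q_4 = 3.55 × 5.93 × 11.75 = 247.4 ft³/s
w_5 = (59.8 − 36.7)/2 = 11.55 ft; q_5 = 3.54 × 3.37 × 11.55 = 137.8 ft³/s
w_6 = (67.3 − 52.6)/2 = 7.35 ft; q_6 = 2.94 × 2.27 × 7.35 = 49.05 ft³/s
Stations 1, 7 contribute zero (depth or velocity is 0).
Q = Σ qᵢ = 903.6 ft³/s

904 ft³/s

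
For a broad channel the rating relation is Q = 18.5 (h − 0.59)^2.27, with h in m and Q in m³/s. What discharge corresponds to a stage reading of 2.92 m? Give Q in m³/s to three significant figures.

Q = 18.5 × (2.92 − 0.59)^2.27 = 18.5 × 2.33^2.27 = 126.2 m³/s

126 m³/s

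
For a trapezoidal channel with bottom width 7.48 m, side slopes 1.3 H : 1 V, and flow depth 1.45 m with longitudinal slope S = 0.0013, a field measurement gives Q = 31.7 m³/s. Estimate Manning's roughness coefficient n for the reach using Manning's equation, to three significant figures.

0.0166

A = (b + z·y)·y = (7.48 + 1.3×1.45)×1.45 = 13.58 m²
P = b + 2y√(1+z²) = 7.48 + 2×1.45×√(1+1.3²) = 12.24 m
R = A/P = 13.58/12.24 = 1.110 m
n = (1/Q)·A·R^(2/3)·S^(1/2) = (1/31.7) × 13.58 × 1.072 × 0.03606 = 0.01656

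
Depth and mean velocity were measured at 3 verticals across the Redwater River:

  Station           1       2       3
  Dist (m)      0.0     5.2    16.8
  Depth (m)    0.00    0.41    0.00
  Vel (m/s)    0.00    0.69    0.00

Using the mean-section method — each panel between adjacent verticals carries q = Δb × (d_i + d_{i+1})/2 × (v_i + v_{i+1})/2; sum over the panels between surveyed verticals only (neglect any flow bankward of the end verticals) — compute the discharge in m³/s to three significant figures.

Panel 1-2: Δb = 5.2 m, d̄ = (0.00+0.41)/2 = 0.205, v̄ = (0.00+0.69)/2 = 0.345 → q = 5.2×0.205×0.345 = 0.3678 m³/s
Panel 2-3: Δb = 11.6 m, d̄ = (0.41+0.00)/2 = 0.205, v̄ = (0.69+0.00)/2 = 0.345 → q = 11.6×0.205×0.345 = 0.8204 m³/s
Q = Σ q = 1.188 m³/s

1.19 m³/s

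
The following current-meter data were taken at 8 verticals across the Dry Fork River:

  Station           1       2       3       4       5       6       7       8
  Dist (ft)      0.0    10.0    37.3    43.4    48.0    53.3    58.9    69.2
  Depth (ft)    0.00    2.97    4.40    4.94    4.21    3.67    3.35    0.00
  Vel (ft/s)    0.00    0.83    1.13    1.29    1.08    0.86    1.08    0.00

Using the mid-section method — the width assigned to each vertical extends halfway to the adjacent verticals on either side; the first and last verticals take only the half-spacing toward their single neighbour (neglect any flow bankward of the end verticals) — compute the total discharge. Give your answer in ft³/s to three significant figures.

w_2 = (37.3 − 0.0)/2 = 18.65 ft; q_2 = 0.83 × 2.97 × 18.65 = 45.97 ft³/s
w_3 = (43.4 − 10.0)/2 = 16.7 ft; q_3 = 1.13 × 4.40 × 16.7 = 83.03 ft³/s
w_4 = (48.0 − 37.3)/2 = 5.35 ft; q_4 = 1.29 × 4.94 × 5.35 = 34.09 ft³/s
w_5 = (53.3 − 43.4)/2 = 4.95 ft; q_5 = 1.08 × 4.21 × 4.95 = 22.51 ft³/s
w_6 = (58.9 − 48.0)/2 = 5.45 ft; q_6 = 0.86 × 3.67 × 5.45 = 17.20 ft³/s
w_7 = (69.2 − 53.3)/2 = 7.95 ft; q_7 = 1.08 × 3.35 × 7.95 = 28.76 ft³/s
Stations 1, 8 contribute zero (depth or velocity is 0).
Q = Σ qᵢ = 231.6 ft³/s

232 ft³/s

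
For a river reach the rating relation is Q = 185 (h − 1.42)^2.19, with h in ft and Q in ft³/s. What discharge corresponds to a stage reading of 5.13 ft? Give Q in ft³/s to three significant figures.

3270 ft³/s

Q = 185 × (5.13 − 1.42)^2.19 = 185 × 3.71^2.19 = 3267 ft³/s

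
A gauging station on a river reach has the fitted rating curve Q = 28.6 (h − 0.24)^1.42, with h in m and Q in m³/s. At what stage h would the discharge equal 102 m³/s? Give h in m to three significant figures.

2.69 m

h − h₀ = (Q/C)^(1/b) = (102/28.6)^(1/1.42) = 2.448 m
h = 0.24 + 2.448 = 2.688 m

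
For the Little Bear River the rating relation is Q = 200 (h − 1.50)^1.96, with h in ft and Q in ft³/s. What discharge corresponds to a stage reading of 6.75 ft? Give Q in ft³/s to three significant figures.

Q = 200 × (6.75 − 1.50)^1.96 = 200 × 5.25^1.96 = 5159 ft³/s

5160 ft³/s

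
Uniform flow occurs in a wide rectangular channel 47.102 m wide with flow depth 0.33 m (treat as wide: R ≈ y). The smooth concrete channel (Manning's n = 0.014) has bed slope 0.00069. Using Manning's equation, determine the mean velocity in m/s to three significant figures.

0.896 m/s

A = b·y = 47.102 × 0.33 = 15.54 m²
Wide channel: R ≈ y = 0.33 m
Q = (1/n)·A·R^(2/3)·S^(1/2) = (1/0.014) × 15.54 × 0.3300^(2/3) × 0.00069^(1/2) = 13.93 m³/s
V = Q/A = 13.93/15.54 = 0.8960 m/s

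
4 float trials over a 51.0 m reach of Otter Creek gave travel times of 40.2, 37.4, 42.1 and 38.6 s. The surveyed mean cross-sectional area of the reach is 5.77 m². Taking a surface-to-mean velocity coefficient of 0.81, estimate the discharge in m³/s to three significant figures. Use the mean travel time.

t̄ = (40.2 + 37.4 + 42.1 + 38.6) / 4 = 39.575 s
v_surface = L / t̄ = 51.0 / 39.575 = 1.289 m/s
v_mean = 0.81 × 1.289 = 1.044 m/s
Q = A × v_mean = 5.77 × 1.044 = 6.023 m³/s

6.02 m³/s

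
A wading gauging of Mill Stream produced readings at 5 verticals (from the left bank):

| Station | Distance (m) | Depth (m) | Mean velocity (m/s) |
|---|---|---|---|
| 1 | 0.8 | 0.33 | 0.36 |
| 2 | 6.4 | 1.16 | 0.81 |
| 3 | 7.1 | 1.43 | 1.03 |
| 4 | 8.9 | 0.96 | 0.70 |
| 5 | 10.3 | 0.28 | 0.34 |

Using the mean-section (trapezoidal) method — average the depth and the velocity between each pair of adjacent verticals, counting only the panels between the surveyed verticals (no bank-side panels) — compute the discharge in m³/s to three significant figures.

Panel 1-2: Δb = 5.6 m, d̄ = (0.33+1.16)/2 = 0.745, v̄ = (0.36+0.81)/2 = 0.585 → q = 5.6×0.745×0.585 = 2.441 m³/s
Panel 2-3: Δb = 0.7 m, d̄ = (1.16+1.43)/2 = 1.295, v̄ = (0.81+1.03)/2 = 0.92 → q = 0.7×1.295×0.92 = 0.8340 m³/s
Panel 3-4: Δb = 1.8 m, d̄ = (1.43+0.96)/2 = 1.195, v̄ = (1.03+0.70)/2 = 0.865 → q = 1.8×1.195×0.865 = 1.861 m³/s
Panel 4-5: Δb = 1.4 m, d̄ = (0.96+0.28)/2 = 0.62, v̄ = (0.70+0.34)/2 = 0.52 → q = 1.4×0.62×0.52 = 0.4514 m³/s
Q = Σ q = 5.587 m³/s

5.59 m³/s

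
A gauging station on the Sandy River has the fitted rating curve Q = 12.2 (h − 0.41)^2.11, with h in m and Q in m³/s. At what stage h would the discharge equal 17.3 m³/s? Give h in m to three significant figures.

1.59 m

h − h₀ = (Q/C)^(1/b) = (17.3/12.2)^(1/2.11) = 1.180 m
h = 0.41 + 1.180 = 1.590 m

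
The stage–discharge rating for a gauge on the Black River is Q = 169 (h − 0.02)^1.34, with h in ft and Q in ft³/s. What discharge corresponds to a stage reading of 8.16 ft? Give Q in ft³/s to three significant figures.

2810 ft³/s

Q = 169 × (8.16 − 0.02)^1.34 = 169 × 8.14^1.34 = 2806 ft³/s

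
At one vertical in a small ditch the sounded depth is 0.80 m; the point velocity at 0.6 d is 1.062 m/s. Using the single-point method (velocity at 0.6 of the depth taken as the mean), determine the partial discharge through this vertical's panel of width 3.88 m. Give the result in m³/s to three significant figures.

3.30 m³/s

v̄ = v₀.₆ = 1.062 m/s
q = v̄ × d × w = 1.062 × 0.80 × 3.88 = 3.296 m³/s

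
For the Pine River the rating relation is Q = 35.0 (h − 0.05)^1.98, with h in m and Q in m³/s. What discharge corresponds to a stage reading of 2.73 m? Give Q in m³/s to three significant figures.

Q = 35.0 × (2.73 − 0.05)^1.98 = 35.0 × 2.68^1.98 = 246.5 m³/s

246 m³/s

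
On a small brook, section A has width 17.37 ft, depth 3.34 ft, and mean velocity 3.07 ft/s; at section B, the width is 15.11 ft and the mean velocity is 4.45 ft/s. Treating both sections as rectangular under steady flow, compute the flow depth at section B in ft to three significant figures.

Q = A₁V₁ = (17.37×3.34) × 3.07 = 178.1 ft³/s
d₂ = Q/(b₂ V₂) = 178.1/(15.11×4.45) = 2.649 ft

2.65 ft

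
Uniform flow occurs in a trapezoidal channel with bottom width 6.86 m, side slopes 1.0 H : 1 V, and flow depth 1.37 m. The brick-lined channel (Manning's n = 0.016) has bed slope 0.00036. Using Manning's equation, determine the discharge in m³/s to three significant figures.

A = (b + z·y)·y = (6.86 + 1.0×1.37)×1.37 = 11.28 m²
P = b + 2y√(1+z²) = 6.86 + 2×1.37×√(1+1.0²) = 10.73 m
R = A/P = 11.28/10.73 = 1.050 m
Q = (1/n)·A·R^(2/3)·S^(1/2) = (1/0.016) × 11.28 × 1.050^(2/3) × 0.00036^(1/2) = 13.82 m³/s

13.8 m³/s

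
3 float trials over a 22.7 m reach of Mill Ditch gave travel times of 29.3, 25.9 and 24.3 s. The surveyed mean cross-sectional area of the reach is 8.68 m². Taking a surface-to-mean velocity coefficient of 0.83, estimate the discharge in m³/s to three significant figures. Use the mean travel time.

t̄ = (29.3 + 25.9 + 24.3) / 3 = 26.5 s
v_surface = L / t̄ = 22.7 / 26.5 = 0.8566 m/s
v_mean = 0.83 × 0.8566 = 0.7110 m/s
Q = A × v_mean = 8.68 × 0.7110 = 6.171 m³/s

6.17 m³/s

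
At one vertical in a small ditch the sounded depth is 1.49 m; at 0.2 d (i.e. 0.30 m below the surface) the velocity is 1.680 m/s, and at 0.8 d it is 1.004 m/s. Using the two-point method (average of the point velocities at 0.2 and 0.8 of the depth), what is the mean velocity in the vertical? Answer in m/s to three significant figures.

v̄ = (1.680 + 1.004) / 2 = 1.342 m/s

1.34 m/s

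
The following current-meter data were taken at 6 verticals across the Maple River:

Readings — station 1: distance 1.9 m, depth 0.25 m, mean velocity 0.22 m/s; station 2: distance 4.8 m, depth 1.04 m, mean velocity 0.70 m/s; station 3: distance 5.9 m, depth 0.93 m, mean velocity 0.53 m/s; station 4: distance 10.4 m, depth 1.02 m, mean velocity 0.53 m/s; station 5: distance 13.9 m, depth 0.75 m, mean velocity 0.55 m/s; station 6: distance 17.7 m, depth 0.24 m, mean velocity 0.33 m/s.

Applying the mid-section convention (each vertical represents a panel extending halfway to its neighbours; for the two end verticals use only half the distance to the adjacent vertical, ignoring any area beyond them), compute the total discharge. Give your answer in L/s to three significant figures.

6730 L/s

w_1 = (4.8 − 1.9)/2 = 1.45 m; q_1 = 0.22 × 0.25 × 1.45 = 0.07975 m³/s
w_2 = (5.9 − 1.9)/2 = 2 m; q_2 = 0.70 × 1.04 × 2 = 1.456 m³/s
w_3 = (10.4 − 4.8)/2 = 2.8 m; q_3 = 0.53 × 0.93 × 2.8 = 1.380 m³/s
w_4 = (13.9 − 5.9)/2 = 4 m; q_4 = 0.53 × 1.02 × 4 = 2.162 m³/s
w_5 = (17.7 − 10.4)/2 = 3.65 m; q_5 = 0.55 × 0.75 × 3.65 = 1.506 m³/s
w_6 = (17.7 − 13.9)/2 = 1.9 m; q_6 = 0.33 × 0.24 × 1.9 = 0.1505 m³/s
Q = Σ qᵢ = 6.734 m³/s
= 6.734 × 1000 = 6734 L/s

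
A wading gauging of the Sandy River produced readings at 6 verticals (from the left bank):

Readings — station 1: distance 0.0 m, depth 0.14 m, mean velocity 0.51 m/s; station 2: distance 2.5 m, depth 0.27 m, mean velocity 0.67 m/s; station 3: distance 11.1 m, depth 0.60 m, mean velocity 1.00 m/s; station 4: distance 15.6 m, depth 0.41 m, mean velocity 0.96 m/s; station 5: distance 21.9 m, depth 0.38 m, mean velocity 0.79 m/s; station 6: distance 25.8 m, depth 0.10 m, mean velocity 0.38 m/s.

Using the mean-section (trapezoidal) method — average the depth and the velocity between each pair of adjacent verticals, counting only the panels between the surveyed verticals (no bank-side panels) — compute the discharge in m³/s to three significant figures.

Panel 1-2: Δb = 2.5 m, d̄ = (0.14+0.27)/2 = 0.205, v̄ = (0.51+0.67)/2 = 0.59 → q = 2.5×0.205×0.59 = 0.3024 m³/s
Panel 2-3: Δb = 8.6 m, d̄ = (0.27+0.60)/2 = 0.435, v̄ = (0.67+1.00)/2 = 0.835 → q = 8.6×0.435×0.835 = 3.124 m³/s
Panel 3-4: Δb = 4.5 m, d̄ = (0.60+0.41)/2 = 0.505, v̄ = (1.00+0.96)/2 = 0.98 → q = 4.5×0.505×0.98 = 2.227 m³/s
Panel 4-5: Δb = 6.3 m, d̄ = (0.41+0.38)/2 = 0.395, v̄ = (0.96+0.79)/2 = 0.875 → q = 6.3×0.395×0.875 = 2.177 m³/s
Panel 5-6: Δb = 3.9 m, d̄ = (0.38+0.10)/2 = 0.24, v̄ = (0.79+0.38)/2 = 0.585 → q = 3.9×0.24×0.585 = 0.5476 m³/s
Q = Σ q = 8.378 m³/s

8.38 m³/s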